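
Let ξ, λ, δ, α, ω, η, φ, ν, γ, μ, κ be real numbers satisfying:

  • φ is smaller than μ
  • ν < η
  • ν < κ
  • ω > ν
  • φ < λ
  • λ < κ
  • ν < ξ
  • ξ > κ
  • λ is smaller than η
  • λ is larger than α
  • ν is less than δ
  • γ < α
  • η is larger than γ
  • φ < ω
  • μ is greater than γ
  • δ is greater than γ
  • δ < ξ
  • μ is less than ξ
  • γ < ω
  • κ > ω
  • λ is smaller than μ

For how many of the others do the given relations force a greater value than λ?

Directly above λ: κ, μ, η.
One step further: ξ (4 so far).
No other element is forced above λ by the given relations, so the count is 4.

4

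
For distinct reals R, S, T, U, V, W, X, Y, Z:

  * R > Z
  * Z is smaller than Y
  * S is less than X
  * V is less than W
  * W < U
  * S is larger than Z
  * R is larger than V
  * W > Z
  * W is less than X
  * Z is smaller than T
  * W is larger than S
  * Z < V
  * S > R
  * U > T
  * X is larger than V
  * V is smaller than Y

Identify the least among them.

Z

V is not least since Z < V; R is not least since V < R; Y is not least since Z < Y; S is not least since R < S; W is not least since V < W; T is not least since Z < T; U is not least since W < U; X is not least since W < X.
Only Z has nothing below it, so Z is the least.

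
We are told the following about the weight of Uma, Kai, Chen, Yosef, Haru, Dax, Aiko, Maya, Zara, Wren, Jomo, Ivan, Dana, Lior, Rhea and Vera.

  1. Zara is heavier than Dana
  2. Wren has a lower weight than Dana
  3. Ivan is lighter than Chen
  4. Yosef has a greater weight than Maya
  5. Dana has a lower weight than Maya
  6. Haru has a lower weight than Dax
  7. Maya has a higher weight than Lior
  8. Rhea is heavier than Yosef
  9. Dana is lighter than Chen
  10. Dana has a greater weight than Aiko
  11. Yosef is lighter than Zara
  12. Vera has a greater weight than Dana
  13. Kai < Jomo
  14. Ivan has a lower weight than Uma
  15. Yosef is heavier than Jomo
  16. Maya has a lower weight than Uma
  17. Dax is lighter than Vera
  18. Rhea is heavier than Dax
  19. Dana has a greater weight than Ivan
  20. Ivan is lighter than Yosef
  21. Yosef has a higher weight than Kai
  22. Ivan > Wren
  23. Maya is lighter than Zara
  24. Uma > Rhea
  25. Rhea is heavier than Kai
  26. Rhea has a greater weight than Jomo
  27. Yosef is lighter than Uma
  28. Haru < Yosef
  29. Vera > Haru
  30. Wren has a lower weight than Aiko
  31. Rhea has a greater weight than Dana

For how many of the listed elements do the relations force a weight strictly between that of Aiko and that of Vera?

1

The relations place Aiko below Vera. An element lies strictly between them when it is forced above Aiko and also forced below Vera.
Above Aiko: {Dana, Maya, Yosef, Rhea, Uma, Chen, Zara}. Below Vera: {Wren, Ivan, Haru, Dana, Dax}.
Intersection: {Dana} — 1.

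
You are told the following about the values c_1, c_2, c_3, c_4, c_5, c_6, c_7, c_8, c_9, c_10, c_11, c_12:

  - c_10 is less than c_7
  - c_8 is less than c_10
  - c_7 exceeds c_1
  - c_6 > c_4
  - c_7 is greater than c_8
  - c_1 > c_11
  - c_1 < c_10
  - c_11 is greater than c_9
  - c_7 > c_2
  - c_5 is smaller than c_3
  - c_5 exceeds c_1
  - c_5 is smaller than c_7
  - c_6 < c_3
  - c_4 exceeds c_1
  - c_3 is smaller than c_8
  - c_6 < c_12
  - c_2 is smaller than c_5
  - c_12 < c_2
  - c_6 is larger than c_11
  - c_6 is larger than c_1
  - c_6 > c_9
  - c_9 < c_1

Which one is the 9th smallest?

Piecing the relations together gives one ordering: c_9 < c_11 < c_1 < c_4 < c_6 < c_12 < c_2 < c_5 < c_3 < c_8 < c_10 < c_7.
Counting 9 from the smallest end gives c_3.

c_3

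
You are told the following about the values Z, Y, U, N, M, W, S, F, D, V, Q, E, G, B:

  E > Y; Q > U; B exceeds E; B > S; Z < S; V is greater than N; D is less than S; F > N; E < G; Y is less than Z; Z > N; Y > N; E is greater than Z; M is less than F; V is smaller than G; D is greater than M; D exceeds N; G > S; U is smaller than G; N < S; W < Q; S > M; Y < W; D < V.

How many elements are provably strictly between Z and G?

The relations place Z below G. An element lies strictly between them when it is forced above Z and also forced below G.
Above Z: {E, S, B}. Below G: {M, N, D, Y, E, S, V, U}.
Intersection: {E, S} — 2.

2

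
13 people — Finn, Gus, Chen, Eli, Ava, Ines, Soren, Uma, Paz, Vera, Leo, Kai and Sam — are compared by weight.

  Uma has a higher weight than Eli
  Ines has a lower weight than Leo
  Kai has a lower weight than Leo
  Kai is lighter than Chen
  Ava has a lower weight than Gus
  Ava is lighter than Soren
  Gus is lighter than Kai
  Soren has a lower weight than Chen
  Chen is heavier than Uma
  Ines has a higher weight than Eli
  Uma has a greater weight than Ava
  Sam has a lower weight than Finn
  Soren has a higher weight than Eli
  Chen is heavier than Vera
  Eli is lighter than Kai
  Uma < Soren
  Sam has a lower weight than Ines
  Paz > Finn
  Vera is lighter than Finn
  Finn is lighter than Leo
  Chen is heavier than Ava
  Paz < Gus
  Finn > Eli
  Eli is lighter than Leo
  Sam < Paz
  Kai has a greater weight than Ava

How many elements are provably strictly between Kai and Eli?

3

The relations place Eli below Kai. An element lies strictly between them when it is forced above Eli and also forced below Kai.
Above Eli: {Ines, Finn, Paz, Uma, Gus, Soren, Chen, Leo}. Below Kai: {Sam, Vera, Finn, Paz, Ava, Gus}.
Intersection: {Finn, Paz, Gus} — 3.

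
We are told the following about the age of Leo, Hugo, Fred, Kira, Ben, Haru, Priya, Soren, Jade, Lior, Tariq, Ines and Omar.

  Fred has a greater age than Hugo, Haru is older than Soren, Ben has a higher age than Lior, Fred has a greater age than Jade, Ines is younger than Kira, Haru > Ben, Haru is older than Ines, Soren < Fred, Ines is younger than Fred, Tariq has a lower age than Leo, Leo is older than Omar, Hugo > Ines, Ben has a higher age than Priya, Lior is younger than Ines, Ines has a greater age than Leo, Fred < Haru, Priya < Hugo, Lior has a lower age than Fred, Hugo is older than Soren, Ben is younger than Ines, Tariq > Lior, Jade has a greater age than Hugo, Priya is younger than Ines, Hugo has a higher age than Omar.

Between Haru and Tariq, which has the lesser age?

Tariq < Leo and Leo < Ines give Tariq < Ines.
With Ines < Hugo: Tariq < Leo < Ines < Hugo.
With Hugo < Jade: Tariq < Leo < Ines < Hugo < Jade.
Then Jade < Fred extends the chain to Fred.
With Fred < Haru: Tariq < Leo < Ines < Hugo < Jade < Fred < Haru.
So Tariq < Haru; Tariq is the younger of the two.

Tariq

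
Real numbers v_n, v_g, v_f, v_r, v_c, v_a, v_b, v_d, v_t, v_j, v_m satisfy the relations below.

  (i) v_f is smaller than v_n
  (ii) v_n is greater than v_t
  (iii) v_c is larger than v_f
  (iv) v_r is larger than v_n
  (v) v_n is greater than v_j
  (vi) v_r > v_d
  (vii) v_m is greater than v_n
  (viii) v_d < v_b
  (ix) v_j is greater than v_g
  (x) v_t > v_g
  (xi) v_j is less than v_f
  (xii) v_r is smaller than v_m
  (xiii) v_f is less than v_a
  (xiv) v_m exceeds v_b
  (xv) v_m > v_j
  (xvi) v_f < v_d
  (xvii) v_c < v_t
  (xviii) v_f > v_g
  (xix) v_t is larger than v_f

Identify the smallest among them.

v_j is not least since v_g < v_j; v_f is not least since v_g < v_f; v_c is not least since v_f < v_c; v_d is not least since v_f < v_d; v_t is not least since v_g < v_t; v_b is not least since v_d < v_b; v_n is not least since v_t < v_n; v_r is not least since v_d < v_r; v_a is not least since v_f < v_a; v_m is not least since v_n < v_m.
Only v_g has nothing below it, so v_g is the smallest.

v_g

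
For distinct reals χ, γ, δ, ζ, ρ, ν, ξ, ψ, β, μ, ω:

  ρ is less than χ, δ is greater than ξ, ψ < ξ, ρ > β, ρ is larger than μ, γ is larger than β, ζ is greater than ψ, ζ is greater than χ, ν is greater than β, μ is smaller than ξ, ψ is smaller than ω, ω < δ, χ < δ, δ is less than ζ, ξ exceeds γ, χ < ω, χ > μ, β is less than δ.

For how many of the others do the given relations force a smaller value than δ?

8

From δ the given relations immediately reach β, χ, ω, ξ.
From those, γ, μ, ψ, ρ — 8 in total.
Nothing else is reachable below δ; 8 in all.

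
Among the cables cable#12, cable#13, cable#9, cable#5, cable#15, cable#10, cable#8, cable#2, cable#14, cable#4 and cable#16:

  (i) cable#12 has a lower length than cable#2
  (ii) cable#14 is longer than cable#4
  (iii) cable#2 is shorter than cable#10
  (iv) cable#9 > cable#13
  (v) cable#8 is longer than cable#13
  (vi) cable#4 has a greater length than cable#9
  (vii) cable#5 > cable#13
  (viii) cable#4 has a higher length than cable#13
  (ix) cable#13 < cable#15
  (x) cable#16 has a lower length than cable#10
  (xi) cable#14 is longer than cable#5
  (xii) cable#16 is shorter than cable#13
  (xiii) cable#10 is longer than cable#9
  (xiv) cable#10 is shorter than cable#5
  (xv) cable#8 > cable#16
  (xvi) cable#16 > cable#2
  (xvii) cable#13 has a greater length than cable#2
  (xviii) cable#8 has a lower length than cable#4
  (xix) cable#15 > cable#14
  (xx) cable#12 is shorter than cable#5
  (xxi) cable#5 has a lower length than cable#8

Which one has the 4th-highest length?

cable#8

The consecutive relations fix a unique order: cable#12 < cable#2 < cable#16 < cable#13 < cable#9 < cable#10 < cable#5 < cable#8 < cable#4 < cable#14 < cable#15.
The 4th largest is cable#8.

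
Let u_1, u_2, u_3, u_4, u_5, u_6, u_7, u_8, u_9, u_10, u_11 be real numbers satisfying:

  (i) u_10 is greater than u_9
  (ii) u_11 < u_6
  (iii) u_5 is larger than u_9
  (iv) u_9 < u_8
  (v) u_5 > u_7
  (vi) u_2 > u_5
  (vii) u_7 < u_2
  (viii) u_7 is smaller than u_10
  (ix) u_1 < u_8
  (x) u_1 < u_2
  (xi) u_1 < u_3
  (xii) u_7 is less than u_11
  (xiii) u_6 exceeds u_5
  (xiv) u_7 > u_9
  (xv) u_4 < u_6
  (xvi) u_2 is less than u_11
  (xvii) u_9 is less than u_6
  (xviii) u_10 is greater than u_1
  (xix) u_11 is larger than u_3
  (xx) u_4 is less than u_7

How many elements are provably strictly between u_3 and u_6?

1

The relations place u_3 below u_6. An element lies strictly between them when it is forced above u_3 and also forced below u_6.
Above u_3: {u_11}. Below u_6: {u_4, u_9, u_7, u_5, u_1, u_2, u_11}.
Intersection: {u_11} — 1.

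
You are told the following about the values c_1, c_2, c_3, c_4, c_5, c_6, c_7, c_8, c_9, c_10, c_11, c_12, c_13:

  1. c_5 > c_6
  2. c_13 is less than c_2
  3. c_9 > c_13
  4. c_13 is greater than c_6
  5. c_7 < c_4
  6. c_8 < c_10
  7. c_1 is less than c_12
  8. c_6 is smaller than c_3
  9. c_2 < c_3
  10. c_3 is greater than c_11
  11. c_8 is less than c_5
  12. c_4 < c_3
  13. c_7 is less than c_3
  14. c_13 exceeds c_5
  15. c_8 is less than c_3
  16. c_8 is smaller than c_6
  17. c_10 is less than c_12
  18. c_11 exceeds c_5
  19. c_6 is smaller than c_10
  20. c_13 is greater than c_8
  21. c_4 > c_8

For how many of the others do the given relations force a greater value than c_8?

The elements the relations force above c_8 are c_6, c_4, c_10, c_12, c_5, c_13, c_2, c_9, c_11, c_3 — no chain reaches any other.
That is 10.

10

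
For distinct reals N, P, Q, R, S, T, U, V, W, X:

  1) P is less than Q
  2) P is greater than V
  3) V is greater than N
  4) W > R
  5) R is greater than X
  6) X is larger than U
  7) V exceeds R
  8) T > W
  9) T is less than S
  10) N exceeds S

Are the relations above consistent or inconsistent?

Every relation is compatible with U < X < R < W < T < S < N < V < P < Q; the set is consistent.

consistent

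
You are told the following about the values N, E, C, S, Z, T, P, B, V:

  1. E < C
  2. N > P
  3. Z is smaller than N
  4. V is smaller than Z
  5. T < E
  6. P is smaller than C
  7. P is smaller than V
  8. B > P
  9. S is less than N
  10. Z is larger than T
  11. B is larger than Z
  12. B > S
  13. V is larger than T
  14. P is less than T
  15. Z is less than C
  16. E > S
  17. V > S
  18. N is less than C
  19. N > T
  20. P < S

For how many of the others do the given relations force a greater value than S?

6

The elements the relations force above S are V, Z, E, N, B, C — no chain reaches any other.
That is 6.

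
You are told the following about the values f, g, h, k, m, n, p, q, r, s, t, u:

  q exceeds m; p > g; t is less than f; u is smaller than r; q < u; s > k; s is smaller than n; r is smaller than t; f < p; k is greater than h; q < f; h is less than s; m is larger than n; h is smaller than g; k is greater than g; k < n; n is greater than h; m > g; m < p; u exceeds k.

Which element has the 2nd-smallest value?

The consecutive relations fix a unique order: h < g < k < s < n < m < q < u < r < t < f < p.
Counting 2 from the smallest end gives g.

g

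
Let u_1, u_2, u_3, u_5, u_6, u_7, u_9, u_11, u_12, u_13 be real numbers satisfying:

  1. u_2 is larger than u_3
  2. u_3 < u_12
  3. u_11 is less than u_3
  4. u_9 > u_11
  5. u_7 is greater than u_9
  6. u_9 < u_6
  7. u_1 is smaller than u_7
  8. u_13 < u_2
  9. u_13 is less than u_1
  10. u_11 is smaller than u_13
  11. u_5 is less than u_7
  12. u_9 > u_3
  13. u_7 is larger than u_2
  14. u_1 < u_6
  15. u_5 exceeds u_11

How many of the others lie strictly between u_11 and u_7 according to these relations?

Chaining upward from u_11 reaches: u_13, u_1, u_3, u_9, u_5, u_6, u_2, u_12.
Chaining downward from u_7 reaches: u_13, u_1, u_3, u_9, u_5, u_2.
Strictly between u_11 and u_7 are those in both lists: u_13, u_1, u_3, u_9, u_5, u_2 — 6 elements.

6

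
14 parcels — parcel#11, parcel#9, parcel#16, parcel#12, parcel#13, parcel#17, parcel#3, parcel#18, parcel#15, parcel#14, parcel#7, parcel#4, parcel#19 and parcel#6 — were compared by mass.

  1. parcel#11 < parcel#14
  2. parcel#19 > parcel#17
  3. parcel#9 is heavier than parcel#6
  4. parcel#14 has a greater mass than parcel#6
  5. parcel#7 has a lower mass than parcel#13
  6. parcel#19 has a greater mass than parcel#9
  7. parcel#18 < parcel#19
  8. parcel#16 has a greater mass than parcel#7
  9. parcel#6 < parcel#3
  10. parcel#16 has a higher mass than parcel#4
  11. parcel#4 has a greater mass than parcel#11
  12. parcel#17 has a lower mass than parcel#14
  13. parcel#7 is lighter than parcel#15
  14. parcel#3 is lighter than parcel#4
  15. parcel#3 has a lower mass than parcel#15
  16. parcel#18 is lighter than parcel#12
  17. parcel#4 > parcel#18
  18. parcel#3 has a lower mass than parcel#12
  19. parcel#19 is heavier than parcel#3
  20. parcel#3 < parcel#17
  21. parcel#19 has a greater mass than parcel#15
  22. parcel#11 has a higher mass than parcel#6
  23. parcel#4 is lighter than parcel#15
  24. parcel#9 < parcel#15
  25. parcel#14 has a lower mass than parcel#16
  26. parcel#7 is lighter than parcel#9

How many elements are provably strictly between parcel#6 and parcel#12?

1

Chaining upward from parcel#6 reaches: parcel#3, parcel#11, parcel#17, parcel#14, parcel#9, parcel#4, parcel#16, parcel#15, parcel#19.
Chaining downward from parcel#12 reaches: parcel#3, parcel#18.
Strictly between parcel#6 and parcel#12 are those in both lists: parcel#3 — 1 element.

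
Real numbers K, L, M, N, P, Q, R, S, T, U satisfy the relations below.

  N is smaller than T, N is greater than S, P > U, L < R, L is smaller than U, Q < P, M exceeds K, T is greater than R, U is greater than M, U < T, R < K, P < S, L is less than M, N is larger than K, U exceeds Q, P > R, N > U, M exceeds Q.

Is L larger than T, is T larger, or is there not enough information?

L < R and R < K give L < K.
Then K < M extends the chain to M.
Then M < U extends the chain to U.
With U < P: L < R < K < M < U < P.
With P < S: L < R < K < M < U < P < S.
Then S < N extends the chain to N.
Then N < T extends the chain to T.
So T is larger.

T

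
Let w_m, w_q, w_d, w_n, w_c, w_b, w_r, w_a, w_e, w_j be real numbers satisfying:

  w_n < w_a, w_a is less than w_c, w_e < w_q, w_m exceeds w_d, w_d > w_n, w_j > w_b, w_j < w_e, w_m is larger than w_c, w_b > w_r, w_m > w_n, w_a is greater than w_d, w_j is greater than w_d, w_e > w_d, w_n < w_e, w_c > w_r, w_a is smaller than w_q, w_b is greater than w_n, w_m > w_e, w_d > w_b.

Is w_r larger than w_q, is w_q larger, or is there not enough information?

Link the given pairs in sequence: w_r < w_b; w_b < w_j; w_j < w_e; w_e < w_q.
Together: w_r < w_b < w_j < w_e < w_q.
So w_q is larger.

w_q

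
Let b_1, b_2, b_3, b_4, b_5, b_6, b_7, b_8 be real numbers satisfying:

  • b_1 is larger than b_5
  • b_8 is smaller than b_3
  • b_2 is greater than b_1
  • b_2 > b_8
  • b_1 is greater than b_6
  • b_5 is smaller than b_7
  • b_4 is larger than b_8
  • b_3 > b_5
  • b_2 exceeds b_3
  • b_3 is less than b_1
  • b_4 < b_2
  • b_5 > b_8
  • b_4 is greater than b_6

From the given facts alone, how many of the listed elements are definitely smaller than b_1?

Directly below b_1: b_5, b_3, b_6.
One step further: b_8 (4 so far).
Nothing else is reachable below b_1; 4 in all.

4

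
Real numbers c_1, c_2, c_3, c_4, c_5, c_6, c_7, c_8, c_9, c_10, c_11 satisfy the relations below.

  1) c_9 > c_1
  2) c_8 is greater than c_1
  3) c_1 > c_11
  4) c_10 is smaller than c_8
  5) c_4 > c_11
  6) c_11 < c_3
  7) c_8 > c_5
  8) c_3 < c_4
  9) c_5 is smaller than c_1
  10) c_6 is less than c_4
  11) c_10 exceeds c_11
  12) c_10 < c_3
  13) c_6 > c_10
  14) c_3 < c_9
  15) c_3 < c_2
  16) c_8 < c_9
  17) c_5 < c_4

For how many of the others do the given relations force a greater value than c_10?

From c_10 the given relations immediately reach c_8, c_3, c_6.
From those, c_2, c_4, c_9 — 6 in total.
No other element is forced above c_10 by the given relations, so the count is 6.

6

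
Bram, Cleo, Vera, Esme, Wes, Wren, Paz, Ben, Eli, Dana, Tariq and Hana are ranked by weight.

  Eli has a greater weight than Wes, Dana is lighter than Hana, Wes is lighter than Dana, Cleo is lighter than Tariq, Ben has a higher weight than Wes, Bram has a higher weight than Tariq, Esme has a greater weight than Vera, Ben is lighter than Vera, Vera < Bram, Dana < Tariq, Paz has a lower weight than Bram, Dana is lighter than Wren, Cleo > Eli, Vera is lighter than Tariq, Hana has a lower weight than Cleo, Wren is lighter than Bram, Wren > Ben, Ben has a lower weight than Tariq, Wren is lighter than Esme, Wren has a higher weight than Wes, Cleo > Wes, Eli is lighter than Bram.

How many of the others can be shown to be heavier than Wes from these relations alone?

10

From Wes the given relations immediately reach Eli, Dana, Ben, Wren, Cleo.
From those, Vera, Hana, Tariq, Esme, Bram — 10 in total.
Nothing else is reachable above Wes; 10 in all.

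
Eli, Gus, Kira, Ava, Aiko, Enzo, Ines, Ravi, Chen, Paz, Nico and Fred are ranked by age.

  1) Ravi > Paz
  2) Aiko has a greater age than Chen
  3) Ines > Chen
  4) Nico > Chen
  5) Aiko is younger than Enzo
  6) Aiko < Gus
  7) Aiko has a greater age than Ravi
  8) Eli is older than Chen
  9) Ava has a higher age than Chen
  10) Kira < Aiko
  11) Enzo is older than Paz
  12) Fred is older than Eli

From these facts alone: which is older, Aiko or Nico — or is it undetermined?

undetermined

Following every chain through Nico: below Nico we get Chen.
Aiko is not reached, and no chain runs the other way from Aiko to Nico.
So the given relations leave the order of Nico and Aiko undetermined.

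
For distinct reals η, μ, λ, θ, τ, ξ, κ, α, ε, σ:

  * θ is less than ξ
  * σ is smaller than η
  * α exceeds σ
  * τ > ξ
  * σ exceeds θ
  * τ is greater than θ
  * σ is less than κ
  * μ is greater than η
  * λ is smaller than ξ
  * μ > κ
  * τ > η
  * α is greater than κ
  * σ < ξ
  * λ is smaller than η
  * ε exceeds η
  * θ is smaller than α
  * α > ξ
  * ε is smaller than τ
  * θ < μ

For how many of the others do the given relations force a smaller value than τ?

6

Directly below τ: θ, ξ, η, ε.
One step further: λ, σ (6 so far).
Nothing else is reachable below τ; 6 in all.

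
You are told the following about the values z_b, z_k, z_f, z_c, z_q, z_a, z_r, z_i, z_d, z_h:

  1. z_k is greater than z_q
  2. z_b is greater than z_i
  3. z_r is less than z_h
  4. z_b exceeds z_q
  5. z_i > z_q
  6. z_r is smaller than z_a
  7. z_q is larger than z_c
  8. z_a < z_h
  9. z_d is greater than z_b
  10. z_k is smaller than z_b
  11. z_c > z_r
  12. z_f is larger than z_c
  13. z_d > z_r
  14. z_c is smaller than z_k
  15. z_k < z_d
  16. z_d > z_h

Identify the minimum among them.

Chaining upward from z_r: directly above it, z_c, z_a, z_h, z_d; then z_q, z_f, z_k; then z_i, z_b.
That covers every other element, and nothing is given below z_r, so z_r is the minimum.

z_r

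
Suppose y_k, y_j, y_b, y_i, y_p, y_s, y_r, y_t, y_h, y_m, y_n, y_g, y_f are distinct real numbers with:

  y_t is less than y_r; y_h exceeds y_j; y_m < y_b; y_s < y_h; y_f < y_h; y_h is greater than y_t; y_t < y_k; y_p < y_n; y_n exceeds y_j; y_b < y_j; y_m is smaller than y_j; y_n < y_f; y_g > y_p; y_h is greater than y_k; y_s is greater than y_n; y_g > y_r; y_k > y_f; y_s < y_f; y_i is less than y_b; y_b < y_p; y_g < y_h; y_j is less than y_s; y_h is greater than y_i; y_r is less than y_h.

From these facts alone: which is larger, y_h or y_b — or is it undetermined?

y_b < y_p and y_p < y_n give y_b < y_n.
Then y_n < y_s extends the chain to y_s.
With y_s < y_f: y_b < y_p < y_n < y_s < y_f.
With y_f < y_k: y_b < y_p < y_n < y_s < y_f < y_k.
With y_k < y_h: y_b < y_p < y_n < y_s < y_f < y_k < y_h.
So y_h is larger.

y_h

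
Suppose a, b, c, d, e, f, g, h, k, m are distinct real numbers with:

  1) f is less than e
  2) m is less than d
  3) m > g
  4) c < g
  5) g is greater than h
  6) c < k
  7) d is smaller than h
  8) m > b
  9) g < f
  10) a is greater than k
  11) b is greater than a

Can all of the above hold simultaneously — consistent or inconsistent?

Chaining the given relations yields m < d < h < g, so m < g. But one relation states g < m. These cannot both hold.

inconsistent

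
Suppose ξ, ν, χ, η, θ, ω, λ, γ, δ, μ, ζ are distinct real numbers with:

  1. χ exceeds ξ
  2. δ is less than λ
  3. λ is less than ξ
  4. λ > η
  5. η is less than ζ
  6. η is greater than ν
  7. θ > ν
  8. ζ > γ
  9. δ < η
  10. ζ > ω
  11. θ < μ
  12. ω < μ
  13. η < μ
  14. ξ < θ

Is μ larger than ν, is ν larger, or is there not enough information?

μ

Chaining the given relations: ν < η < λ < ξ < θ < μ.
So μ is larger.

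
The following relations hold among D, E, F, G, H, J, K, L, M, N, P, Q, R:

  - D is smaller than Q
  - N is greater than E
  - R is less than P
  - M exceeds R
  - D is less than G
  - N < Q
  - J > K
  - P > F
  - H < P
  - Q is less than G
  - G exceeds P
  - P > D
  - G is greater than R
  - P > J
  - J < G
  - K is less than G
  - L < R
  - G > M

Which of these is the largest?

G

E is not greatest since E < N; F is not greatest since F < P; L is not greatest since L < R; R is not greatest since R < P; N is not greatest since N < Q; K is not greatest since K < J; D is not greatest since D < G; J is not greatest since J < P; Q is not greatest since Q < G; H is not greatest since H < P; P is not greatest since P < G; M is not greatest since M < G.
Only G has nothing above it, so G is the largest.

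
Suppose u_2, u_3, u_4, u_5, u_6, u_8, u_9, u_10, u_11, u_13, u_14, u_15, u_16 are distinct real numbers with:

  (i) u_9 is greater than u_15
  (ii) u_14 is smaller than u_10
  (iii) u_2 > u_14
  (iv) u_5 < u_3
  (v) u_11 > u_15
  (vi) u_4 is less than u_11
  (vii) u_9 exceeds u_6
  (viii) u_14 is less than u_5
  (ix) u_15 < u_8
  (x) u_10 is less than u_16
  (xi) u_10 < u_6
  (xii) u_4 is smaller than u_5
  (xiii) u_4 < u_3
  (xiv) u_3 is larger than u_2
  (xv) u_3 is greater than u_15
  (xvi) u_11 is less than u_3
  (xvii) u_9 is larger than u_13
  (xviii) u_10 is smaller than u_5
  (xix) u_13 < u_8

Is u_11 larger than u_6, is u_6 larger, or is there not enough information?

undetermined

Following every chain through u_6: above u_6 we get u_9; below u_6 we get u_14, u_10.
u_11 is not reached, and no chain runs the other way from u_11 to u_6.
So the given relations leave the order of u_6 and u_11 undetermined.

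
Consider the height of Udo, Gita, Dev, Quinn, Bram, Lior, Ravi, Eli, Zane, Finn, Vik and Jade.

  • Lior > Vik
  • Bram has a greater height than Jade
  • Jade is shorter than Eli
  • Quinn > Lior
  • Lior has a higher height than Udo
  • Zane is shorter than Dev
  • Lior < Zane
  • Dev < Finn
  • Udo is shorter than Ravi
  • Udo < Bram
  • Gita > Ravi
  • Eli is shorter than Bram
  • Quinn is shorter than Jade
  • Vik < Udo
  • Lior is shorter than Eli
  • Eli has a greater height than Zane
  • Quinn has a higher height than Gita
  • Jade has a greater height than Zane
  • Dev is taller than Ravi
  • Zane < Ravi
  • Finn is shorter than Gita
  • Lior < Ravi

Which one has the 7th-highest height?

The consecutive relations fix a unique order: Vik < Udo < Lior < Zane < Ravi < Dev < Finn < Gita < Quinn < Jade < Eli < Bram.
The 7th largest is Dev.

Dev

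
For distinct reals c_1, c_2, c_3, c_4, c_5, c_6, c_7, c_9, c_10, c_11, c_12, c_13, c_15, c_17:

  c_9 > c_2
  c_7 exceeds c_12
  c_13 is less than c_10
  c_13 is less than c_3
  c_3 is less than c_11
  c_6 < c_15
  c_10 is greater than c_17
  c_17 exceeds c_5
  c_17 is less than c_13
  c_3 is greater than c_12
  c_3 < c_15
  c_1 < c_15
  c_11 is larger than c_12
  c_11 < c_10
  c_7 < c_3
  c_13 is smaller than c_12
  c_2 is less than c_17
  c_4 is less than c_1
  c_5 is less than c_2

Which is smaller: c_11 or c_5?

c_5

Link the given pairs in sequence: c_5 < c_2; c_2 < c_17; c_17 < c_13; c_13 < c_12; c_12 < c_7; c_7 < c_3; c_3 < c_11.
Chaining these gives c_5 < c_2 < c_17 < c_13 < c_12 < c_7 < c_3 < c_11.
So c_5 < c_11; c_5 is the smaller of the two.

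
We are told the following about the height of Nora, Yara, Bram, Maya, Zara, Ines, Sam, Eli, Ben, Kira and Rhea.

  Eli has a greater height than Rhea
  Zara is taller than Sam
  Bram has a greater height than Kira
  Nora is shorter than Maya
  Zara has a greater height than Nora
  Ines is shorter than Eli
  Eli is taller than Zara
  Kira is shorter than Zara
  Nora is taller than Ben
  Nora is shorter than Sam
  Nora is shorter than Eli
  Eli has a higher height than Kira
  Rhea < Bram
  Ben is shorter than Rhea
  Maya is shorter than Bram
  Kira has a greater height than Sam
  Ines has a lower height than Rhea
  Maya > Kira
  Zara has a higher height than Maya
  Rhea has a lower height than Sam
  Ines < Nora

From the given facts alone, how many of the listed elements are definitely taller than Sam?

From Sam the given relations immediately reach Kira, Zara.
From those, Maya, Bram, Eli — 5 in total.
No other element is forced above Sam by the given relations, so the count is 5.

5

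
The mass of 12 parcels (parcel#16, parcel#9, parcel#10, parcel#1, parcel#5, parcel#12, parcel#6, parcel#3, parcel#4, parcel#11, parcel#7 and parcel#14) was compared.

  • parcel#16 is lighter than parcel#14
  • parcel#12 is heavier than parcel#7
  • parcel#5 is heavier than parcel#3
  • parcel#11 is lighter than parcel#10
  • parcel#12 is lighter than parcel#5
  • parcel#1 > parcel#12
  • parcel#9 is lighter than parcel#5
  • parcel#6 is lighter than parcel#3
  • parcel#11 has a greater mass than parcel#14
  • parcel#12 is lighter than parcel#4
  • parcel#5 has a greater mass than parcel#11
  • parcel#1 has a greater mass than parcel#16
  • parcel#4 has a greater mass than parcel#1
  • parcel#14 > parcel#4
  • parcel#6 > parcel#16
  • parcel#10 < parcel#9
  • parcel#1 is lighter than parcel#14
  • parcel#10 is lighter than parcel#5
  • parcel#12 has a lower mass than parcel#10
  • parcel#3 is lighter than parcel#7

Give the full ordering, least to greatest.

parcel#16 < parcel#6 < parcel#3 < parcel#7 < parcel#12 < parcel#1 < parcel#4 < parcel#14 < parcel#11 < parcel#10 < parcel#9 < parcel#5

Nothing is placed below parcel#16, so it is least; from there parcel#16 < parcel#6; parcel#6 < parcel#3; parcel#3 < parcel#7; parcel#7 < parcel#12; parcel#12 < parcel#1; parcel#1 < parcel#4; parcel#4 < parcel#14; parcel#14 < parcel#11; parcel#11 < parcel#10; parcel#10 < parcel#9; parcel#9 < parcel#5, each given directly.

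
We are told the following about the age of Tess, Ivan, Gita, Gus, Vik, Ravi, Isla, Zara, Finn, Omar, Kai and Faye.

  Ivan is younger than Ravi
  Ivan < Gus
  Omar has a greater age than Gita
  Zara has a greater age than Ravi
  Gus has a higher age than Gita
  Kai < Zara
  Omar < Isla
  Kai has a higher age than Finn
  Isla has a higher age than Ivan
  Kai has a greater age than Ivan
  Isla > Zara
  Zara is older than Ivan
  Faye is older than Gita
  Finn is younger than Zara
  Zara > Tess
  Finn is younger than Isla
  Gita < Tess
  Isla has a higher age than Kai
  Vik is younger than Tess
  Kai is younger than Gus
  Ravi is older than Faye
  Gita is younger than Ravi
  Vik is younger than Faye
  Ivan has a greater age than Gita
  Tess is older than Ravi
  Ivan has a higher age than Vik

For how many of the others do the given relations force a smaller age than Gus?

5

The elements the relations force below Gus are Vik, Gita, Finn, Ivan, Kai — no chain reaches any other.
That is 5.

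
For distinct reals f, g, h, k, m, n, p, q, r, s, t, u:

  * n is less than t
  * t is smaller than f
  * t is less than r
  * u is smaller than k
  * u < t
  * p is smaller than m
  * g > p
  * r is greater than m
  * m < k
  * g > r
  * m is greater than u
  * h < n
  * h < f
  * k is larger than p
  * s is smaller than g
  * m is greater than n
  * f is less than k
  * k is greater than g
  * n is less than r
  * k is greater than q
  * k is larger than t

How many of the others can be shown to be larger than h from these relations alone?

7

Directly above h: n, f.
One step further: t, m, r, k (6 so far).
One step further: g (7 so far).
Nothing else is reachable above h; 7 in all.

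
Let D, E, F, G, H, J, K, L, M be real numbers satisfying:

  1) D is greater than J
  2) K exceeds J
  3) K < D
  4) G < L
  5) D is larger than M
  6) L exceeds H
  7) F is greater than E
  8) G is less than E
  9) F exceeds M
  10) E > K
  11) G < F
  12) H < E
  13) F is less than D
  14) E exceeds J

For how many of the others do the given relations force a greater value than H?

4

The elements the relations force above H are L, E, F, D — no chain reaches any other.
That is 4.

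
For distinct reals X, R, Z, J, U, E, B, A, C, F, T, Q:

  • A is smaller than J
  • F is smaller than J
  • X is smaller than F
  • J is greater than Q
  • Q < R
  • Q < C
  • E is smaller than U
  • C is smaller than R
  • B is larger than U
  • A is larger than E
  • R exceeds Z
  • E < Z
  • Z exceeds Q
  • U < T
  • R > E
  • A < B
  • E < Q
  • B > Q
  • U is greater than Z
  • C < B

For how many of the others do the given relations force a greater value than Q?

7

The elements the relations force above Q are C, Z, R, U, B, J, T — no chain reaches any other.
That is 7.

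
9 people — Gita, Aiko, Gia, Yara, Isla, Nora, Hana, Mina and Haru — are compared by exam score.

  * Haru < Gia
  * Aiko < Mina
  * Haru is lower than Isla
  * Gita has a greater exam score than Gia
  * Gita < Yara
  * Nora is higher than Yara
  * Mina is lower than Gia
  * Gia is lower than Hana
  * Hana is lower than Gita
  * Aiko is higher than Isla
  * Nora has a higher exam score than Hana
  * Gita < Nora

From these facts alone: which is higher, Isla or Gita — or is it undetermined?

Following the relations from Isla: Isla < Aiko < Mina < Gia < Hana < Gita.
So Gita is higher.

Gita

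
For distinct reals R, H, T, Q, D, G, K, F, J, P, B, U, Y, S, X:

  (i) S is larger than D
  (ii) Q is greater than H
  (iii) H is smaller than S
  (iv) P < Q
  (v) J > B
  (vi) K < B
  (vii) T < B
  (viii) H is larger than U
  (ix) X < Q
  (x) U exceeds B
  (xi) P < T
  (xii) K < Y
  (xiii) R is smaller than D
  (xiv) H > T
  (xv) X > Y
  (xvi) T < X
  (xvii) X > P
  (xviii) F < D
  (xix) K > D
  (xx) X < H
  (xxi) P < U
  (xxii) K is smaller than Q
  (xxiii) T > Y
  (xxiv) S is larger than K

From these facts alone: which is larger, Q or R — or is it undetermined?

Q

R < D and D < K give R < K.
Then K < Y extends the chain to Y.
Then Y < T extends the chain to T.
With T < B: R < D < K < Y < T < B.
Then B < U extends the chain to U.
Then U < H extends the chain to H.
Then H < Q extends the chain to Q.
So Q is larger.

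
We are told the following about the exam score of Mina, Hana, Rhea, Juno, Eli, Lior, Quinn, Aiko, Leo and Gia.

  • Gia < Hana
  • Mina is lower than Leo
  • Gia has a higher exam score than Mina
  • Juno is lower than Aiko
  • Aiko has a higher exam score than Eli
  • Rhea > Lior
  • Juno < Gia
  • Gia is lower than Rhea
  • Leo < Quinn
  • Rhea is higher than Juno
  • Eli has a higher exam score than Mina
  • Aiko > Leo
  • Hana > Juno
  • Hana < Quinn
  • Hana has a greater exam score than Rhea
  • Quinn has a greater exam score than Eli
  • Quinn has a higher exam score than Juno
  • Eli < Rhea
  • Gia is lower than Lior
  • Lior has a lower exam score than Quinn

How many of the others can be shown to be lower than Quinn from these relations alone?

From Quinn the given relations immediately reach Juno, Eli, Lior, Hana, Leo.
From those, Mina, Gia, Rhea — 8 in total.
No other element is forced below Quinn by the given relations, so the count is 8.

8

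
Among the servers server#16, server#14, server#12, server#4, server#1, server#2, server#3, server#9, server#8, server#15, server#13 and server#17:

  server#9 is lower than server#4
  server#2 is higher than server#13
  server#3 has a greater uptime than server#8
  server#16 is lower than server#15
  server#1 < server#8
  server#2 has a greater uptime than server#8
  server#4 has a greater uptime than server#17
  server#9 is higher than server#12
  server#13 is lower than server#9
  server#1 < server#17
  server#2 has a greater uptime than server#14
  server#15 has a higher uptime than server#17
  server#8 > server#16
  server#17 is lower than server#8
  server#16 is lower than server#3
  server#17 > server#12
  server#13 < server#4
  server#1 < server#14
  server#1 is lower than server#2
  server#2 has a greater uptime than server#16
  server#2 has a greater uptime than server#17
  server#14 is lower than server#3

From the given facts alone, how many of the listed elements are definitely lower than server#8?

4

The elements the relations force below server#8 are server#1, server#12, server#16, server#17 — no chain reaches any other.
That is 4.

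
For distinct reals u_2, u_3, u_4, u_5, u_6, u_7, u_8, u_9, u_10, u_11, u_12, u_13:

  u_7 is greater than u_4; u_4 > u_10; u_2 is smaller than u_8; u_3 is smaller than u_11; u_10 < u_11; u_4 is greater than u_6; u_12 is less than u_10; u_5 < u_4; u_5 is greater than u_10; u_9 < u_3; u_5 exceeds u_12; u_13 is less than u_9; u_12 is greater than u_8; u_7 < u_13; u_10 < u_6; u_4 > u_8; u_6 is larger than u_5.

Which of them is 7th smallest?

u_4

Piecing the relations together gives one ordering: u_2 < u_8 < u_12 < u_10 < u_5 < u_6 < u_4 < u_7 < u_13 < u_9 < u_3 < u_11.
Counting 7 from the smallest end gives u_4.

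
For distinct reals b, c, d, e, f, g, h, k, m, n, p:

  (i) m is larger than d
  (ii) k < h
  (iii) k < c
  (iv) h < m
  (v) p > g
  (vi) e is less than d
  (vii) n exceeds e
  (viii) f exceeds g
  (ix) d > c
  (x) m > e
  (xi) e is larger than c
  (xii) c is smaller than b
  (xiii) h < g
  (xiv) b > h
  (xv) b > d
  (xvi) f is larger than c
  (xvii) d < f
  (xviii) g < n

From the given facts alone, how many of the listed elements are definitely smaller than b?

From b the given relations immediately reach c, h, d.
From those, k, e — 5 in total.
No other element is forced below b by the given relations, so the count is 5.

5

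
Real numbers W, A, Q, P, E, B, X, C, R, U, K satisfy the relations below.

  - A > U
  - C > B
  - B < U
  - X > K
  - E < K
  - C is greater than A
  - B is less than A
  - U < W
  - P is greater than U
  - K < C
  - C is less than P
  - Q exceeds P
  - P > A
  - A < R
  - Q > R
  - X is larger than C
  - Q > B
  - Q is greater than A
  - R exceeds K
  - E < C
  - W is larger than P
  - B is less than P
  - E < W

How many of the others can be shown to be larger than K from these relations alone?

6

From K the given relations immediately reach C, R, X.
From those, P, Q — 5 in total.
From those, W — 6 in total.
Nothing else is reachable above K; 6 in all.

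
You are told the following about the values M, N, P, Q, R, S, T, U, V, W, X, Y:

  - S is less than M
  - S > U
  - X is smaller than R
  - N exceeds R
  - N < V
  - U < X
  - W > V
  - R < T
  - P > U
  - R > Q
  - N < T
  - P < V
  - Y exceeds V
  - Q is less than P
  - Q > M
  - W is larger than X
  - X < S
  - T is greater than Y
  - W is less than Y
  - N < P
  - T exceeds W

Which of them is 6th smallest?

Chaining the given pairs: U < X < S < M < Q < R < N < P < V < W < Y < T.
The 6th smallest is R.

R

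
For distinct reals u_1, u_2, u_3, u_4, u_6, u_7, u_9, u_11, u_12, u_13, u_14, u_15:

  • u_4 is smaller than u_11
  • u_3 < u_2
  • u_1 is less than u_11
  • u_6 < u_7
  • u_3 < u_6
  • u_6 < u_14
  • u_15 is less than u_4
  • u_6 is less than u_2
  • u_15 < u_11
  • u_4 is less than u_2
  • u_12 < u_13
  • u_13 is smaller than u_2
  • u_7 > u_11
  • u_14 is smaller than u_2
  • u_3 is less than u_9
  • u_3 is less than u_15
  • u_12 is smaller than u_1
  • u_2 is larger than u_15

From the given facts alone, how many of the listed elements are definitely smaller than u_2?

7

Directly below u_2: u_3, u_13, u_6, u_14, u_15, u_4.
One step further: u_12 (7 so far).
No other element is forced below u_2 by the given relations, so the count is 7.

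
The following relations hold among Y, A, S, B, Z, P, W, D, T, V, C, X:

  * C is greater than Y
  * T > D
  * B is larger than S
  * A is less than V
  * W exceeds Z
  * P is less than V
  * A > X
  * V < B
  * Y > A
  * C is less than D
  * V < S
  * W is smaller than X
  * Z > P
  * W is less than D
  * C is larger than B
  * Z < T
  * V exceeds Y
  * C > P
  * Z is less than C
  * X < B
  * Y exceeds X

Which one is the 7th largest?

Piecing the relations together gives one ordering: P < Z < W < X < A < Y < V < S < B < C < D < T.
The 7th largest is Y.

Y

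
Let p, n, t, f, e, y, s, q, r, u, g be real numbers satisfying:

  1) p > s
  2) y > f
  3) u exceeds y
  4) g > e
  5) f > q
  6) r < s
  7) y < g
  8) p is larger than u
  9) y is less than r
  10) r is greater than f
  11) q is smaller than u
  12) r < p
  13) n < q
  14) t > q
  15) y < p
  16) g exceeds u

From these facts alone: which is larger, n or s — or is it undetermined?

Link the given pairs in sequence: n < q; q < f; f < y; y < r; r < s.
Together: n < q < f < y < r < s.
So s is larger.

s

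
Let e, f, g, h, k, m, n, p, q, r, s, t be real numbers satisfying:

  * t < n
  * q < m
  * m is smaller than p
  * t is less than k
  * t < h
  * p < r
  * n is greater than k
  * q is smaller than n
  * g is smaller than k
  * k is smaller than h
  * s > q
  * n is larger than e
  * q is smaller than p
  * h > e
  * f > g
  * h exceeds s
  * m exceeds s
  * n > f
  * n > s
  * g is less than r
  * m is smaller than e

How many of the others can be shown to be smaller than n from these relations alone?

8

Directly below n: q, s, f, t, e, k.
One step further: m, g (8 so far).
No other element is forced below n by the given relations, so the count is 8.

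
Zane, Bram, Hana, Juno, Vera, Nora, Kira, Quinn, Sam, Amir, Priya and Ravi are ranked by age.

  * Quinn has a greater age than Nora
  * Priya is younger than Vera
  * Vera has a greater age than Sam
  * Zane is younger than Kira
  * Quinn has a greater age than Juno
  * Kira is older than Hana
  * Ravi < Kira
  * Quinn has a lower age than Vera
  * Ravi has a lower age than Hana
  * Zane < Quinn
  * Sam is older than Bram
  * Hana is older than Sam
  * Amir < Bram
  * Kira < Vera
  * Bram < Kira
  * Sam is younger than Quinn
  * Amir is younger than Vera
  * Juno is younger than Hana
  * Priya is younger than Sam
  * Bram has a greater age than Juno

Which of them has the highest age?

Vera

Chaining downward from Vera: directly below it, Amir, Priya, Sam, Quinn, Kira; then Zane, Nora, Juno, Ravi, Bram, Hana.
That covers every other element, and nothing is given above Vera, so Vera is the highest age.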